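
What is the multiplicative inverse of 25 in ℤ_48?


Use the extended Euclidean algorithm to write 1 = 25·s + 48·t; then s mod 48 is the inverse.
Euclidean algorithm:
  25 = 0·48 + 25
  48 = 1·25 + 23
  25 = 1·23 + 2
  23 = 11·2 + 1
  2 = 2·1 + 0
gcd(25,48) = 1
Back-substitution gives: 25·(-23) + 48·(12) = 1
So 25⁻¹ ≡ -23 ≡ 25 (mod 48)
Check: 25 × 25 = 625 ≡ 1 (mod 48) ✓

25⁻¹ ≡ 25 (mod 48)


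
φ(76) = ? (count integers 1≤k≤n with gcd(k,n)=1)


Factor n: 76 = 2^2 × 19
φ(n) = n · ∏(1 - 1/p) over distinct primes p | n
φ(76) = 76 · (1 - 1/2) · (1 - 1/19) = 36

φ(76) = 36


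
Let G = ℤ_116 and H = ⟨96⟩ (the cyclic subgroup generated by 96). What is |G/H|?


|⟨96⟩| = n / gcd(96, 116) = 116 / 4 = 29
H is normal (ℤ_116 is abelian).
|G/H| = |G| / |H| = 116 / 29 = 4

|G/H| = 4


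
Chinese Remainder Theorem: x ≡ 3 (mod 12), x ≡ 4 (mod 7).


m₁ = 12, m₂ = 7, gcd = 1, so CRT applies. M = m₁·m₂ = 84
Let M₁ = M/m₁ = 7, M₂ = M/m₂ = 12
Find y₁ ≡ M₁⁻¹ (mod m₁): 7⁻¹ ≡ 7 (mod 12)
Find y₂ ≡ M₂⁻¹ (mod m₂): 12⁻¹ ≡ 3 (mod 7)
x = a₁·M₁·y₁ + a₂·M₂·y₂ = 3·7·7 + 4·12·3 = 291
Reduce mod 84: x ≡ 39
Check: 39 mod 12 = 3 ✓, 39 mod 7 = 4 ✓

x ≡ 39 (mod 84)


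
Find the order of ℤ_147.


ℤ_n has n elements.

|ℤ_147| = 147


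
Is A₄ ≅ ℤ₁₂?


Comparing A₄ and ℤ₁₂:
A₄ is non-abelian, ℤ₁₂ is abelian

No, A₄ ≇ ℤ₁₂


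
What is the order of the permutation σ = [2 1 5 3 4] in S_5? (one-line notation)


Cycle decomposition: (1 2) (3 5 4)
Cycle lengths: 2, 3
Order = lcm(2, 3) = 6

ord(σ) = 6


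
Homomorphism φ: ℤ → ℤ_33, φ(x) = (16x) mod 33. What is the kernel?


Kernel = preimage of identity
ker(φ) = {x ∈ ℤ : 16x ≡ 0 (mod 33)}. gcd(16,33) = 1, so 16x ≡ 0 (mod 33) ⟺ x ≡ 0 (mod 33/1 = 33). Hence ker(φ) = 33ℤ

ker(φ) = 33ℤ


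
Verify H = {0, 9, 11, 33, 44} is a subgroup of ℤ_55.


Subgroup test for H = {0, 9, 11, 33, 44} in (ℤ_55, +):
(1) 0 ∈ H? Yes
(2) Closure: for all a,b ∈ H, (a+b) mod 55 ∈ H? No  [counterexample: 9 + 9 = 18 ∉ H]
(3) Inverses: for all a ∈ H, -a mod 55 ∈ H? No

No, H is not a subgroup of ℤ_55


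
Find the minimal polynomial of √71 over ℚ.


√71 satisfies x² - 71 = 0, irreducible over ℚ since 71 is squarefree

Minimal polynomial: x² - 71


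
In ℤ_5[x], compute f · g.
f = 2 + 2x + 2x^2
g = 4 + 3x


Expand and collect like terms; reduce coefficients mod 5:
x^0: 2·4 = 8 ≡ 3 (mod 5)
x^1: 2·3 + 2·4 = 14 ≡ 4 (mod 5)
x^2: 2·3 + 2·4 = 14 ≡ 4 (mod 5)
x^3: 2·3 = 6 ≡ 1 (mod 5)
Result: 3 + 4x + 4x^2 + x^3

f · g = 3 + 4x + 4x^2 + x^3


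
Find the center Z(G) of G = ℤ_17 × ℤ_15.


Z(G) = {g ∈ G | gx = xg for all x ∈ G}
Direct product of abelian groups is abelian, so Z(G) = G

Z(ℤ_17 × ℤ_15) = ℤ_17 × ℤ_15


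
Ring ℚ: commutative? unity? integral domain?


ℚ is a field: commutative, has unity, every nonzero element is a unit (hence an integral domain)
Commutative: Yes
Integral domain: Yes
Has unity: Yes

ℚ: Commutative=Yes, Unity=Yes


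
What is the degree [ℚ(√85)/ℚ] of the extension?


√85 has minimal polynomial x² - 85 (irreducible over ℚ since 85 is squarefree)

[ℚ(√85)/ℚ] = 2


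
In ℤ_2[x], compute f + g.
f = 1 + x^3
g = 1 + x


Add coefficients mod 2:
x^0: 1 + 1 = 0 (mod 2)
x^1: 0 + 1 = 1 (mod 2)
x^2: 0 + 0 = 0 (mod 2)
x^3: 1 + 0 = 1 (mod 2)
Result: x + x^3

f + g = x + x^3


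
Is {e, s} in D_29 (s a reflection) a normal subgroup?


H = {e, s} in D_29 (s a reflection)
r·s·r⁻¹ = sr⁻² ≠ s for n ≥ 3, so {e, s} is not closed under conjugation

No, not a normal subgroup


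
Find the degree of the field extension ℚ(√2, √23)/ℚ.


[ℚ(√2,√23):ℚ] = [ℚ(√2,√23):ℚ(√2)]·[ℚ(√2):ℚ] = 2·2 = 4

[ℚ(√2, √23)/ℚ] = 4


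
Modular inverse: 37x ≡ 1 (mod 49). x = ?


Use the extended Euclidean algorithm to write 1 = 37·s + 49·t; then s mod 49 is the inverse.
Euclidean algorithm:
  37 = 0·49 + 37
  49 = 1·37 + 12
  37 = 3·12 + 1
  12 = 12·1 + 0
gcd(37,49) = 1
Back-substitution gives: 37·(4) + 49·(-3) = 1
So 37⁻¹ ≡ 4 ≡ 4 (mod 49)
Check: 37 × 4 = 148 ≡ 1 (mod 49) ✓

37⁻¹ ≡ 4 (mod 49)


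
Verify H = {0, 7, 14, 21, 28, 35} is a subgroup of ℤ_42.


Subgroup test for H = {0, 7, 14, 21, 28, 35} in (ℤ_42, +):
(1) 0 ∈ H? Yes
(2) Closure: for all a,b ∈ H, (a+b) mod 42 ∈ H? Yes
(3) Inverses: for all a ∈ H, -a mod 42 ∈ H? Yes

Yes, H is a subgroup of ℤ_42


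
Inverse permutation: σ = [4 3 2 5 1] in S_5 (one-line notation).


To find σ⁻¹, swap domain and range:
σ(1) = 4 → σ⁻¹(4) = 1
σ(2) = 3 → σ⁻¹(3) = 2
σ(3) = 2 → σ⁻¹(2) = 3
σ(4) = 5 → σ⁻¹(5) = 4
σ(5) = 1 → σ⁻¹(1) = 5

σ⁻¹ = [5 3 2 1 4]


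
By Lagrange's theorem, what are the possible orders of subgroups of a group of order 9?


Lagrange's theorem: |H| divides |G|
|G| = 9
Divisors of 9: 1, 3, 9

Possible subgroup orders: {1, 3, 9}


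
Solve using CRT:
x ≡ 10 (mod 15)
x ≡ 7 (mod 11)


m₁ = 15, m₂ = 11, gcd = 1, so CRT applies. M = m₁·m₂ = 165
Let M₁ = M/m₁ = 11, M₂ = M/m₂ = 15
Find y₁ ≡ M₁⁻¹ (mod m₁): 11⁻¹ ≡ 11 (mod 15)
Find y₂ ≡ M₂⁻¹ (mod m₂): 15⁻¹ ≡ 3 (mod 11)
x = a₁·M₁·y₁ + a₂·M₂·y₂ = 10·11·11 + 7·15·3 = 1525
Reduce mod 165: x ≡ 40
Check: 40 mod 15 = 10 ✓, 40 mod 11 = 7 ✓

x ≡ 40 (mod 165)


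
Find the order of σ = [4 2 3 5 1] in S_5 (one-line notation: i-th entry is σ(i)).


Cycle decomposition: (1 4 5)
Cycle lengths: 3
Order = lcm(3) = 3

ord(σ) = 3


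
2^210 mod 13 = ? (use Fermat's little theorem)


Fermat's little theorem: if p is prime and gcd(a,p)=1, then a^(p-1) ≡ 1 (mod p)
p = 13 is prime, gcd(2,13) = 1
Reduce exponent: 210 mod 12 = 6
So 2^210 ≡ 2^6 (mod 13)
2^6 mod 13 = 12

2^210 ≡ 12 (mod 13)


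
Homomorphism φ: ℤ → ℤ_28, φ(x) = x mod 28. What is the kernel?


Kernel = preimage of identity
ker(φ) = {x ∈ ℤ : x ≡ 0 (mod 28)} = 28ℤ = {0, ±28, ±56, ...}

ker(φ) = 28ℤ


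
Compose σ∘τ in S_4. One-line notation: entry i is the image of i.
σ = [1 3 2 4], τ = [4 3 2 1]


σ∘τ: apply τ first, then σ
1 →τ 4 →σ 4
2 →τ 3 →σ 2
3 →τ 2 →σ 3
4 →τ 1 →σ 1

σ∘τ = [4 2 3 1]


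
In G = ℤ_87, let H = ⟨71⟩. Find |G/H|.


|⟨71⟩| = n / gcd(71, 87) = 87 / 1 = 87
H is normal (ℤ_87 is abelian).
|G/H| = |G| / |H| = 87 / 87 = 1

|G/H| = 1


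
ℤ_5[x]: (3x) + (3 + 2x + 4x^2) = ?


Add coefficients mod 5:
x^0: 0 + 3 = 3 (mod 5)
x^1: 3 + 2 = 0 (mod 5)
x^2: 0 + 4 = 4 (mod 5)
Result: 3 + 4x^2

f + g = 3 + 4x^2


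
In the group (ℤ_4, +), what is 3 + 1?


Operation: addition mod 4
3 + 1 = (a + b) mod 4 with a = 3, b = 1

3 + 1 = 0


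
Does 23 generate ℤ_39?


g generates ℤ_n iff gcd(g, n) = 1
gcd(23, 39) = 1
Since gcd = 1, 23 is a generator.

Yes, 23 generates ℤ_39


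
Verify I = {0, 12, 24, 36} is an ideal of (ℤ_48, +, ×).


Check ideal conditions for I = {0, 12, 24, 36} in ℤ_48:
(1) I is an additive subgroup? Yes
(2) For r ∈ ℤ_48 and a ∈ I: r·a ∈ I? Yes

Yes, I is an ideal of ℤ_48


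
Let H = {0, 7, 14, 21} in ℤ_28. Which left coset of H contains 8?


8 + H = {8 + h (mod 28) : h ∈ H}
8+0=8, 8+7=15, 8+14=22, 8+21=1
8 + H = {1, 8, 15, 22} = 1 + H

8 + H = {1, 8, 15, 22}


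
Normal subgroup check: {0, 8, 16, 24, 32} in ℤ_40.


H = {0, 8, 16, 24, 32} in ℤ_40
ℤ_40 is abelian; every subgroup of an abelian group is normal

Yes, normal subgroup


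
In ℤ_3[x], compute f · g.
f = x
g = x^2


Expand and collect like terms; reduce coefficients mod 3:
x^0: 0·0 = 0 ≡ 0 (mod 3)
x^1: 0·0 + 1·0 = 0 ≡ 0 (mod 3)
x^2: 0·1 + 1·0 = 0 ≡ 0 (mod 3)
x^3: 1·1 = 1 ≡ 1 (mod 3)
Result: x^3

f · g = x^3


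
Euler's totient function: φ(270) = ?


Factor n: 270 = 2 × 3^3 × 5
φ(n) = n · ∏(1 - 1/p) over distinct primes p | n
φ(270) = 270 · (1 - 1/2) · (1 - 1/3) · (1 - 1/5) = 72

φ(270) = 72


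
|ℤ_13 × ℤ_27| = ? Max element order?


|ℤ_13 × ℤ_27| = 13 × 27 = 351
Max element order = lcm(13,27) = 351
Cyclic? Yes (gcd=1)

|ℤ_13×ℤ_27| = 351, max element order = 351


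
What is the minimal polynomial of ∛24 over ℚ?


∛24 satisfies x³ - 24 = 0, irreducible over ℚ (no rational root; 24 is not a perfect cube)

Minimal polynomial: x³ - 24


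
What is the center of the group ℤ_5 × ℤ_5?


Z(G) = {g ∈ G | gx = xg for all x ∈ G}
Direct product of abelian groups is abelian, so Z(G) = G

Z(ℤ_5 × ℤ_5) = ℤ_5 × ℤ_5


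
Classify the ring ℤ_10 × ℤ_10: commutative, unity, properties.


Direct product ring; commutative with unity (1,1); but (1,0)·(0,1) = (0,0) gives zero divisors, so not an integral domain
Commutative: Yes
Integral domain: No
Has unity: Yes

ℤ_10 × ℤ_10: Commutative=Yes, Unity=Yes


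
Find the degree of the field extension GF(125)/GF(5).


GF(125) = GF(5^3), so the extension degree is 3

[GF(125)/GF(5)] = 3


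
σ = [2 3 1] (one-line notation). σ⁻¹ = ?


To find σ⁻¹, swap domain and range:
σ(1) = 2 → σ⁻¹(2) = 1
σ(2) = 3 → σ⁻¹(3) = 2
σ(3) = 1 → σ⁻¹(1) = 3

σ⁻¹ = [3 1 2]


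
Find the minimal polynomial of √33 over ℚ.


√33 satisfies x² - 33 = 0, irreducible over ℚ since 33 is squarefree

Minimal polynomial: x² - 33


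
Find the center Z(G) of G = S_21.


Z(G) = {g ∈ G | gx = xg for all x ∈ G}
S_n is non-abelian for n ≥ 3; Z(S_21) is trivial

Z(S_21) = {e}


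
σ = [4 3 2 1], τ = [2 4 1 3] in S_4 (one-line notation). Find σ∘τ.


σ∘τ: apply τ first, then σ
1 →τ 2 →σ 3
2 →τ 4 →σ 1
3 →τ 1 →σ 4
4 →τ 3 →σ 2

σ∘τ = [3 1 4 2]


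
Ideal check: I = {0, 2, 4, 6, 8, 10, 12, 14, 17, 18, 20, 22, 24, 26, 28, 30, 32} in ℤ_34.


Check ideal conditions for I = {0, 2, 4, 6, 8, 10, 12, 14, 17, 18, 20, 22, 24, 26, 28, 30, 32} in ℤ_34:
(1) I is an additive subgroup? No
(2) For r ∈ ℤ_34 and a ∈ I: r·a ∈ I? No  [counterexample: r=2, a=8, r·a mod 34 = 16 ∉ I]

No, I is not an ideal of ℤ_34


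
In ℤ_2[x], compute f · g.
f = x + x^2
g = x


Expand and collect like terms; reduce coefficients mod 2:
x^0: 0·0 = 0 ≡ 0 (mod 2)
x^1: 0·1 + 1·0 = 0 ≡ 0 (mod 2)
x^2: 1·1 + 1·0 = 1 ≡ 1 (mod 2)
x^3: 1·1 = 1 ≡ 1 (mod 2)
Result: x^2 + x^3

f · g = x^2 + x^3


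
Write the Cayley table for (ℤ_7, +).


Elements: {0, 1, 2, 3, 4, 5, 6}
Operation: addition mod 7
Entry (a, b) = (a + b) mod 7

Cayley table:
  | 0 | 1 | 2 | 3 | 4 | 5 | 6
0 | 0 | 1 | 2 | 3 | 4 | 5 | 6
1 | 1 | 2 | 3 | 4 | 5 | 6 | 0
2 | 2 | 3 | 4 | 5 | 6 | 0 | 1
3 | 3 | 4 | 5 | 6 | 0 | 1 | 2
4 | 4 | 5 | 6 | 0 | 1 | 2 | 3
5 | 5 | 6 | 0 | 1 | 2 | 3 | 4
6 | 6 | 0 | 1 | 2 | 3 | 4 | 5


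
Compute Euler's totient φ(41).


Factor n: 41 = 41
φ(n) = n · ∏(1 - 1/p) over distinct primes p | n
φ(41) = 41 · (1 - 1/41) = 40

φ(41) = 40


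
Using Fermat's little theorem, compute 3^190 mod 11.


Fermat's little theorem: if p is prime and gcd(a,p)=1, then a^(p-1) ≡ 1 (mod p)
p = 11 is prime, gcd(3,11) = 1
Reduce exponent: 190 mod 10 = 0
So 3^190 ≡ 3^0 (mod 11)
3^0 = 1

3^190 ≡ 1 (mod 11)


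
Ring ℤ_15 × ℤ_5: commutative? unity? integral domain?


Direct product ring; commutative with unity (1,1); but (1,0)·(0,1) = (0,0) gives zero divisors, so not an integral domain
Commutative: Yes
Integral domain: No
Has unity: Yes

ℤ_15 × ℤ_5: Commutative=Yes, Unity=Yes


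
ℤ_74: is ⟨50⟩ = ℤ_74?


g generates ℤ_n iff gcd(g, n) = 1
gcd(50, 74) = 2
Since gcd = 2 ≠ 1, ⟨50⟩ has order 37 < 74, so 50 is not a generator.

No, 50 does not generate ℤ_74


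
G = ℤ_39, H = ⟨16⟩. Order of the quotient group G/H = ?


|⟨16⟩| = n / gcd(16, 39) = 39 / 1 = 39
H is normal (ℤ_39 is abelian).
|G/H| = |G| / |H| = 39 / 39 = 1

|G/H| = 1


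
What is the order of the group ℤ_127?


ℤ_n has n elements.

|ℤ_127| = 127


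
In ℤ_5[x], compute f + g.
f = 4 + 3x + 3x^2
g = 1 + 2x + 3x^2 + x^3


Add coefficients mod 5:
x^0: 4 + 1 = 0 (mod 5)
x^1: 3 + 2 = 0 (mod 5)
x^2: 3 + 3 = 1 (mod 5)
x^3: 0 + 1 = 1 (mod 5)
Result: x^2 + x^3

f + g = x^2 + x^3


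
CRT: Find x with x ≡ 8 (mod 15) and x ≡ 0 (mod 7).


m₁ = 15, m₂ = 7, gcd = 1, so CRT applies. M = m₁·m₂ = 105
Let M₁ = M/m₁ = 7, M₂ = M/m₂ = 15
Find y₁ ≡ M₁⁻¹ (mod m₁): 7⁻¹ ≡ 13 (mod 15)
Find y₂ ≡ M₂⁻¹ (mod m₂): 15⁻¹ ≡ 1 (mod 7)
x = a₁·M₁·y₁ + a₂·M₂·y₂ = 8·7·13 + 0·15·1 = 728
Reduce mod 105: x ≡ 98
Check: 98 mod 15 = 8 ✓, 98 mod 7 = 0 ✓

x ≡ 98 (mod 105)


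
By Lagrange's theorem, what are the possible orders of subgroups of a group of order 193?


Lagrange's theorem: |H| divides |G|
|G| = 193
Divisors of 193: 1, 193

Possible subgroup orders: {1, 193}


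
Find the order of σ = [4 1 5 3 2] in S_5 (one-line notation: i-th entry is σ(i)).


Cycle decomposition: (1 4 3 5 2)
Cycle lengths: 5
Order = lcm(5) = 5

ord(σ) = 5


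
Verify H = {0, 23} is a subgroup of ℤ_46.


Subgroup test for H = {0, 23} in (ℤ_46, +):
(1) 0 ∈ H? Yes
(2) Closure: for all a,b ∈ H, (a+b) mod 46 ∈ H? Yes
(3) Inverses: for all a ∈ H, -a mod 46 ∈ H? Yes

Yes, H is a subgroup of ℤ_46


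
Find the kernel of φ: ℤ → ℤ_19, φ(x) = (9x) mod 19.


Kernel = preimage of identity
ker(φ) = {x ∈ ℤ : 9x ≡ 0 (mod 19)}. gcd(9,19) = 1, so 9x ≡ 0 (mod 19) ⟺ x ≡ 0 (mod 19/1 = 19). Hence ker(φ) = 19ℤ

ker(φ) = 19ℤ


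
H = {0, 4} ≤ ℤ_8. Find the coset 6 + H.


6 + H = {6 + h (mod 8) : h ∈ H}
6+0=6, 6+4=2
6 + H = {2, 6} = 2 + H

6 + H = {2, 6}


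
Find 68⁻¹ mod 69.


Use the extended Euclidean algorithm to write 1 = 68·s + 69·t; then s mod 69 is the inverse.
Euclidean algorithm:
  68 = 0·69 + 68
  69 = 1·68 + 1
  68 = 68·1 + 0
gcd(68,69) = 1
Back-substitution gives: 68·(-1) + 69·(1) = 1
So 68⁻¹ ≡ -1 ≡ 68 (mod 69)
Check: 68 × 68 = 4624 ≡ 1 (mod 69) ✓

68⁻¹ ≡ 68 (mod 69)


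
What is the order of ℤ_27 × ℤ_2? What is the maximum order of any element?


|ℤ_27 × ℤ_2| = 27 × 2 = 54
Max element order = lcm(27,2) = 54
Cyclic? Yes (gcd=1)

|ℤ_27×ℤ_2| = 54, max element order = 54


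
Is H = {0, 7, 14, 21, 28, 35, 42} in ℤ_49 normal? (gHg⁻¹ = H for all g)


H = {0, 7, 14, 21, 28, 35, 42} in ℤ_49
ℤ_49 is abelian; every subgroup of an abelian group is normal

Yes, normal subgroup


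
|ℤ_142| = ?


ℤ_n has n elements.

|ℤ_142| = 142


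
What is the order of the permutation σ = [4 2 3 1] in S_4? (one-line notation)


Cycle decomposition: (1 4)
Cycle lengths: 2
Order = lcm(2) = 2

ord(σ) = 2


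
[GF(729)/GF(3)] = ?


GF(729) = GF(3^6), so the extension degree is 6

[GF(729)/GF(3)] = 6


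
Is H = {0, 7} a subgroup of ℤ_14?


Subgroup test for H = {0, 7} in (ℤ_14, +):
(1) 0 ∈ H? Yes
(2) Closure: for all a,b ∈ H, (a+b) mod 14 ∈ H? Yes
(3) Inverses: for all a ∈ H, -a mod 14 ∈ H? Yes

Yes, H is a subgroup of ℤ_14


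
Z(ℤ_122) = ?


Z(G) = {g ∈ G | gx = xg for all x ∈ G}
ℤ_122 is abelian, so Z(G) = G

Z(ℤ_122) = ℤ_122


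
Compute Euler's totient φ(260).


Factor n: 260 = 2^2 × 5 × 13
φ(n) = n · ∏(1 - 1/p) over distinct primes p | n
φ(260) = 260 · (1 - 1/2) · (1 - 1/5) · (1 - 1/13) = 96

φ(260) = 96


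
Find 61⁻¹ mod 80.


Use the extended Euclidean algorithm to write 1 = 61·s + 80·t; then s mod 80 is the inverse.
Euclidean algorithm:
  61 = 0·80 + 61
  80 = 1·61 + 19
  61 = 3·19 + 4
  19 = 4·4 + 3
  4 = 1·3 + 1
  3 = 3·1 + 0
gcd(61,80) = 1
Back-substitution gives: 61·(21) + 80·(-16) = 1
So 61⁻¹ ≡ 21 ≡ 21 (mod 80)
Check: 61 × 21 = 1281 ≡ 1 (mod 80) ✓

61⁻¹ ≡ 21 (mod 80)


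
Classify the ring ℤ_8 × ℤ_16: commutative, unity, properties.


Direct product ring; commutative with unity (1,1); but (1,0)·(0,1) = (0,0) gives zero divisors, so not an integral domain
Commutative: Yes
Integral domain: No
Has unity: Yes

ℤ_8 × ℤ_16: Commutative=Yes, Unity=Yes


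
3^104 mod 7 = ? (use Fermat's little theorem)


Fermat's little theorem: if p is prime and gcd(a,p)=1, then a^(p-1) ≡ 1 (mod p)
p = 7 is prime, gcd(3,7) = 1
Reduce exponent: 104 mod 6 = 2
So 3^104 ≡ 3^2 (mod 7)
3^2 mod 7 = 2

3^104 ≡ 2 (mod 7)


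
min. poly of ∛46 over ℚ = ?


∛46 satisfies x³ - 46 = 0, irreducible over ℚ (no rational root; 46 is not a perfect cube)

Minimal polynomial: x³ - 46


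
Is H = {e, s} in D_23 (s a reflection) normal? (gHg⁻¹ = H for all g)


H = {e, s} in D_23 (s a reflection)
r·s·r⁻¹ = sr⁻² ≠ s for n ≥ 3, so {e, s} is not closed under conjugation

No, not a normal subgroup


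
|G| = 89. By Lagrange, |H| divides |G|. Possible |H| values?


Lagrange's theorem: |H| divides |G|
|G| = 89
Divisors of 89: 1, 89

Possible subgroup orders: {1, 89}


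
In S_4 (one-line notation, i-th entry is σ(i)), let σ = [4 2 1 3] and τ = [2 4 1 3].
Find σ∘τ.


σ∘τ: apply τ first, then σ
1 →τ 2 →σ 2
2 →τ 4 →σ 3
3 →τ 1 →σ 4
4 →τ 3 →σ 1

σ∘τ = [2 3 4 1]


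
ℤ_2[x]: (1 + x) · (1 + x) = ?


Expand and collect like terms; reduce coefficients mod 2:
x^0: 1·1 = 1 ≡ 1 (mod 2)
x^1: 1·1 + 1·1 = 2 ≡ 0 (mod 2)
x^2: 1·1 = 1 ≡ 1 (mod 2)
Result: 1 + x^2

f · g = 1 + x^2


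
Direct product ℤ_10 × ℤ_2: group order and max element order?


|ℤ_10 × ℤ_2| = 10 × 2 = 20
Max element order = lcm(10,2) = 10
Cyclic? No (gcd=2)

|ℤ_10×ℤ_2| = 20, max element order = 10


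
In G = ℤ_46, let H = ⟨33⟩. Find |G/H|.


|⟨33⟩| = n / gcd(33, 46) = 46 / 1 = 46
H is normal (ℤ_46 is abelian).
|G/H| = |G| / |H| = 46 / 46 = 1

|G/H| = 1


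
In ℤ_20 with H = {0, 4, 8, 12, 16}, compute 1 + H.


1 + H = {1 + h (mod 20) : h ∈ H}
1+0=1, 1+4=5, 1+8=9, 1+12=13, 1+16=17

1 + H = {1, 5, 9, 13, 17}


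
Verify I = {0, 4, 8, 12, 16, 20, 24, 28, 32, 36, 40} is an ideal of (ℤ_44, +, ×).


Check ideal conditions for I = {0, 4, 8, 12, 16, 20, 24, 28, 32, 36, 40} in ℤ_44:
(1) I is an additive subgroup? Yes
(2) For r ∈ ℤ_44 and a ∈ I: r·a ∈ I? Yes

Yes, I is an ideal of ℤ_44


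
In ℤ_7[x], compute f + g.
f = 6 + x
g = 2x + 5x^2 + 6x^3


Add coefficients mod 7:
x^0: 6 + 0 = 6 (mod 7)
x^1: 1 + 2 = 3 (mod 7)
x^2: 0 + 5 = 5 (mod 7)
x^3: 0 + 6 = 6 (mod 7)
Result: 6 + 3x + 5x^2 + 6x^3

f + g = 6 + 3x + 5x^2 + 6x^3


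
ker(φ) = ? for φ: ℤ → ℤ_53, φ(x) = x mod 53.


Kernel = preimage of identity
ker(φ) = {x ∈ ℤ : x ≡ 0 (mod 53)} = 53ℤ = {0, ±53, ±106, ...}

ker(φ) = 53ℤ


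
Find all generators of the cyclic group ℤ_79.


g generates ℤ_n iff gcd(g,n) = 1
Prime factors of 79: 79
Generators are g ∈ {1,...,78} not divisible by any of these primes.
Generators: {1, 2, 3, 4, 5, 6, 7, 8, 9, 10, 11, 12, 13, 14, 15, 16, 17, 18, 19, 20, 21, 22, 23, 24, 25, 26, 27, 28, 29, 30, 31, 32, 33, 34, 35, 36, 37, 38, 39, 40, 41, 42, 43, 44, 45, 46, 47, 48, 49, 50, 51, 52, 53, 54, 55, 56, 57, 58, 59, 60, 61, 62, 63, 64, 65, 66, 67, 68, 69, 70, 71, 72, 73, 74, 75, 76, 77, 78}
Number of generators = φ(79) = 78

Generators of ℤ_79 = {1, 2, 3, 4, 5, 6, 7, 8, 9, 10, 11, 12, 13, 14, 15, 16, 17, 18, 19, 20, 21, 22, 23, 24, 25, 26, 27, 28, 29, 30, 31, 32, 33, 34, 35, 36, 37, 38, 39, 40, 41, 42, 43, 44, 45, 46, 47, 48, 49, 50, 51, 52, 53, 54, 55, 56, 57, 58, 59, 60, 61, 62, 63, 64, 65, 66, 67, 68, 69, 70, 71, 72, 73, 74, 75, 76, 77, 78}


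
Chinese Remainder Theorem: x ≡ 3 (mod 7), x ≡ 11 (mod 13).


m₁ = 7, m₂ = 13, gcd = 1, so CRT applies. M = m₁·m₂ = 91
Let M₁ = M/m₁ = 13, M₂ = M/m₂ = 7
Find y₁ ≡ M₁⁻¹ (mod m₁): 13⁻¹ ≡ 6 (mod 7)
Find y₂ ≡ M₂⁻¹ (mod m₂): 7⁻¹ ≡ 2 (mod 13)
x = a₁·M₁·y₁ + a₂·M₂·y₂ = 3·13·6 + 11·7·2 = 388
Reduce mod 91: x ≡ 24
Check: 24 mod 7 = 3 ✓, 24 mod 13 = 11 ✓

x ≡ 24 (mod 91)


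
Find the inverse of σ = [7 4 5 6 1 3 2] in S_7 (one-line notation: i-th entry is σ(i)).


To find σ⁻¹, swap domain and range:
σ(1) = 7 → σ⁻¹(7) = 1
σ(2) = 4 → σ⁻¹(4) = 2
σ(3) = 5 → σ⁻¹(5) = 3
σ(4) = 6 → σ⁻¹(6) = 4
σ(5) = 1 → σ⁻¹(1) = 5
σ(6) = 3 → σ⁻¹(3) = 6
σ(7) = 2 → σ⁻¹(2) = 7

σ⁻¹ = [5 7 6 2 3 4 1]


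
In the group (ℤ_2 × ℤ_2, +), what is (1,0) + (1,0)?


Operation: componentwise addition mod (2, 2)
(1,0) + (1,0) = ((a₁+b₁) mod 2, (a₂+b₂) mod 2) with a = (1,0), b = (1,0)

(1,0) + (1,0) = (0,0)


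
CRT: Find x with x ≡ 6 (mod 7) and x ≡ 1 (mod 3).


m₁ = 7, m₂ = 3, gcd = 1, so CRT applies. M = m₁·m₂ = 21
Let M₁ = M/m₁ = 3, M₂ = M/m₂ = 7
Find y₁ ≡ M₁⁻¹ (mod m₁): 3⁻¹ ≡ 5 (mod 7)
Find y₂ ≡ M₂⁻¹ (mod m₂): 7⁻¹ ≡ 1 (mod 3)
x = a₁·M₁·y₁ + a₂·M₂·y₂ = 6·3·5 + 1·7·1 = 97
Reduce mod 21: x ≡ 13
Check: 13 mod 7 = 6 ✓, 13 mod 3 = 1 ✓

x ≡ 13 (mod 21)


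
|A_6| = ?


|A_n| = n!/2 (even permutations)
|A_6| = 6!/2 = 720/2 = 360

|A_6| = 360


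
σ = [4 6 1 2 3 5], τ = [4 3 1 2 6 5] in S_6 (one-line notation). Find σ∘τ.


σ∘τ: apply τ first, then σ
1 →τ 4 →σ 2
2 →τ 3 →σ 1
3 →τ 1 →σ 4
4 →τ 2 →σ 6
5 →τ 6 →σ 5
6 →τ 5 →σ 3

σ∘τ = [2 1 4 6 5 3]


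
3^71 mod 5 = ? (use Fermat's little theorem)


Fermat's little theorem: if p is prime and gcd(a,p)=1, then a^(p-1) ≡ 1 (mod p)
p = 5 is prime, gcd(3,5) = 1
Reduce exponent: 71 mod 4 = 3
So 3^71 ≡ 3^3 (mod 5)
3^3 mod 5 = 2

3^71 ≡ 2 (mod 5)


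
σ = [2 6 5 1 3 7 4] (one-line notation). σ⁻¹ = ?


To find σ⁻¹, swap domain and range:
σ(1) = 2 → σ⁻¹(2) = 1
σ(2) = 6 → σ⁻¹(6) = 2
σ(3) = 5 → σ⁻¹(5) = 3
σ(4) = 1 → σ⁻¹(1) = 4
σ(5) = 3 → σ⁻¹(3) = 5
σ(6) = 7 → σ⁻¹(7) = 6
σ(7) = 4 → σ⁻¹(4) = 7

σ⁻¹ = [4 1 5 7 3 2 6]


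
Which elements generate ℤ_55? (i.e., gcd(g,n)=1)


g generates ℤ_n iff gcd(g,n) = 1
Prime factors of 55: 5, 11
Generators are g ∈ {1,...,54} not divisible by any of these primes.
Generators: {1, 2, 3, 4, 6, 7, 8, 9, 12, 13, 14, 16, 17, 18, 19, 21, 23, 24, 26, 27, 28, 29, 31, 32, 34, 36, 37, 38, 39, 41, 42, 43, 46, 47, 48, 49, 51, 52, 53, 54}
Number of generators = φ(55) = 40

Generators of ℤ_55 = {1, 2, 3, 4, 6, 7, 8, 9, 12, 13, 14, 16, 17, 18, 19, 21, 23, 24, 26, 27, 28, 29, 31, 32, 34, 36, 37, 38, 39, 41, 42, 43, 46, 47, 48, 49, 51, 52, 53, 54}


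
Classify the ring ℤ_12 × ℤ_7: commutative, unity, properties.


Direct product ring; commutative with unity (1,1); but (1,0)·(0,1) = (0,0) gives zero divisors, so not an integral domain
Commutative: Yes
Integral domain: No
Has unity: Yes

ℤ_12 × ℤ_7: Commutative=Yes, Unity=Yes


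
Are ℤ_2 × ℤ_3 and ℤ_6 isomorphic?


Comparing ℤ_2 × ℤ_3 and ℤ_6:
gcd(2,3) = 1, so ℤ_2 × ℤ_3 ≅ ℤ_6 (CRT)

Yes, ℤ_2 × ℤ_3 ≅ ℤ_6


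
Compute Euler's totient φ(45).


Factor n: 45 = 3^2 × 5
φ(n) = n · ∏(1 - 1/p) over distinct primes p | n
φ(45) = 45 · (1 - 1/3) · (1 - 1/5) = 24

φ(45) = 24


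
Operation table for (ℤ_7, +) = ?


Elements: {0, 1, 2, 3, 4, 5, 6}
Operation: addition mod 7
Entry (a, b) = (a + b) mod 7

Cayley table:
  | 0 | 1 | 2 | 3 | 4 | 5 | 6
0 | 0 | 1 | 2 | 3 | 4 | 5 | 6
1 | 1 | 2 | 3 | 4 | 5 | 6 | 0
2 | 2 | 3 | 4 | 5 | 6 | 0 | 1
3 | 3 | 4 | 5 | 6 | 0 | 1 | 2
4 | 4 | 5 | 6 | 0 | 1 | 2 | 3
5 | 5 | 6 | 0 | 1 | 2 | 3 | 4
6 | 6 | 0 | 1 | 2 | 3 | 4 | 5


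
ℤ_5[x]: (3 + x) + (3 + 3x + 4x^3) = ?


Add coefficients mod 5:
x^0: 3 + 3 = 1 (mod 5)
x^1: 1 + 3 = 4 (mod 5)
x^2: 0 + 0 = 0 (mod 5)
x^3: 0 + 4 = 4 (mod 5)
Result: 1 + 4x + 4x^3

f + g = 1 + 4x + 4x^3


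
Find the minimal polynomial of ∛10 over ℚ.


∛10 satisfies x³ - 10 = 0, irreducible over ℚ (no rational root; 10 is not a perfect cube)

Minimal polynomial: x³ - 10


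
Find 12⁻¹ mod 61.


Use the extended Euclidean algorithm to write 1 = 12·s + 61·t; then s mod 61 is the inverse.
Euclidean algorithm:
  12 = 0·61 + 12
  61 = 5·12 + 1
  12 = 12·1 + 0
gcd(12,61) = 1
Back-substitution gives: 12·(-5) + 61·(1) = 1
So 12⁻¹ ≡ -5 ≡ 56 (mod 61)
Check: 12 × 56 = 672 ≡ 1 (mod 61) ✓

12⁻¹ ≡ 56 (mod 61)


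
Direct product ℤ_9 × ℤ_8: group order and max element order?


|ℤ_9 × ℤ_8| = 9 × 8 = 72
Max element order = lcm(9,8) = 72
Cyclic? Yes (gcd=1)

|ℤ_9×ℤ_8| = 72, max element order = 72


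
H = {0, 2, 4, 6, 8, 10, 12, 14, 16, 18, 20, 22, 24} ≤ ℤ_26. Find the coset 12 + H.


12 + H = {12 + h (mod 26) : h ∈ H}
12+0=12, 12+2=14, 12+4=16, 12+6=18, 12+8=20, 12+10=22, 12+12=24, 12+14=0, 12+16=2, 12+18=4, 12+20=6, 12+22=8, 12+24=10
12 + H = {0, 2, 4, 6, 8, 10, 12, 14, 16, 18, 20, 22, 24} = 0 + H

12 + H = {0, 2, 4, 6, 8, 10, 12, 14, 16, 18, 20, 22, 24}


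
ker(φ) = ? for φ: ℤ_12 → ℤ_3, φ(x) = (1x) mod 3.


Kernel = preimage of identity
ker(φ) = {x ∈ ℤ_12 : 1x ≡ 0 (mod 3)}. Since 3 | 12, φ is well-defined. The kernel is the cyclic subgroup ⟨3⟩ of ℤ_12 (order 4), i.e. {0, 3, 6, 9}

ker(φ) = {0, 3, 6, 9}


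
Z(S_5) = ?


Z(G) = {g ∈ G | gx = xg for all x ∈ G}
S_n is non-abelian for n ≥ 3; Z(S_5) is trivial

Z(S_5) = {e}


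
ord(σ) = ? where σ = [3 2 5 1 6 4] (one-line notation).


Cycle decomposition: (1 3 5 6 4)
Cycle lengths: 5
Order = lcm(5) = 5

ord(σ) = 5


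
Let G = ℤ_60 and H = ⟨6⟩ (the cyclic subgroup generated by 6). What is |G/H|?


|⟨6⟩| = n / gcd(6, 60) = 60 / 6 = 10
H is normal (ℤ_60 is abelian).
|G/H| = |G| / |H| = 60 / 10 = 6

|G/H| = 6


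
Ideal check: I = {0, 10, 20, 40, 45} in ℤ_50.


Check ideal conditions for I = {0, 10, 20, 40, 45} in ℤ_50:
(1) I is an additive subgroup? No
(2) For r ∈ ℤ_50 and a ∈ I: r·a ∈ I? No  [counterexample: r=2, a=40, r·a mod 50 = 30 ∉ I]

No, I is not an ideal of ℤ_50


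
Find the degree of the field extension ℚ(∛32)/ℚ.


∛32 has minimal polynomial x³ - 32 (irreducible over ℚ since 32 is not a perfect cube)

[ℚ(∛32)/ℚ] = 3


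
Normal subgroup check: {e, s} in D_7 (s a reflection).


H = {e, s} in D_7 (s a reflection)
r·s·r⁻¹ = sr⁻² ≠ s for n ≥ 3, so {e, s} is not closed under conjugation

No, not a normal subgroup


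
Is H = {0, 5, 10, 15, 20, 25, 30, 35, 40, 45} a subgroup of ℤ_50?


Subgroup test for H = {0, 5, 10, 15, 20, 25, 30, 35, 40, 45} in (ℤ_50, +):
(1) 0 ∈ H? Yes
(2) Closure: for all a,b ∈ H, (a+b) mod 50 ∈ H? Yes
(3) Inverses: for all a ∈ H, -a mod 50 ∈ H? Yes

Yes, H is a subgroup of ℤ_50


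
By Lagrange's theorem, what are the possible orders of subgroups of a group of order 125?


Lagrange's theorem: |H| divides |G|
|G| = 125
Divisors of 125: 1, 5, 25, 125

Possible subgroup orders: {1, 5, 25, 125}


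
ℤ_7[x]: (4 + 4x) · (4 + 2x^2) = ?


Expand and collect like terms; reduce coefficients mod 7:
x^0: 4·4 = 16 ≡ 2 (mod 7)
x^1: 4·0 + 4·4 = 16 ≡ 2 (mod 7)
x^2: 4·2 + 4·0 = 8 ≡ 1 (mod 7)
x^3: 4·2 = 8 ≡ 1 (mod 7)
Result: 2 + 2x + x^2 + x^3

f · g = 2 + 2x + x^2 + x^3


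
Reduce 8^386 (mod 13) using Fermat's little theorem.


Fermat's little theorem: if p is prime and gcd(a,p)=1, then a^(p-1) ≡ 1 (mod p)
p = 13 is prime, gcd(8,13) = 1
Reduce exponent: 386 mod 12 = 2
So 8^386 ≡ 8^2 (mod 13)
8^2 mod 13 = 12

8^386 ≡ 12 (mod 13)


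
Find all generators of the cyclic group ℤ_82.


g generates ℤ_n iff gcd(g,n) = 1
Prime factors of 82: 2, 41
Generators are g ∈ {1,...,81} not divisible by any of these primes.
Generators: {1, 3, 5, 7, 9, 11, 13, 15, 17, 19, 21, 23, 25, 27, 29, 31, 33, 35, 37, 39, 43, 45, 47, 49, 51, 53, 55, 57, 59, 61, 63, 65, 67, 69, 71, 73, 75, 77, 79, 81}
Number of generators = φ(82) = 40

Generators of ℤ_82 = {1, 3, 5, 7, 9, 11, 13, 15, 17, 19, 21, 23, 25, 27, 29, 31, 33, 35, 37, 39, 43, 45, 47, 49, 51, 53, 55, 57, 59, 61, 63, 65, 67, 69, 71, 73, 75, 77, 79, 81}


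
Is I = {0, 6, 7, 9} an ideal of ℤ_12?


Check ideal conditions for I = {0, 6, 7, 9} in ℤ_12:
(1) I is an additive subgroup? No
(2) For r ∈ ℤ_12 and a ∈ I: r·a ∈ I? No  [counterexample: r=2, a=7, r·a mod 12 = 2 ∉ I]

No, I is not an ideal of ℤ_12


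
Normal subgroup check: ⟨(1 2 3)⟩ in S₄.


H = ⟨(1 2 3)⟩ in S₄
(1 4)(1 2 3)(1 4)⁻¹ = (4 2 3) ∉ ⟨(1 2 3)⟩

No, not a normal subgroup


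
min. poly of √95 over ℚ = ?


√95 satisfies x² - 95 = 0, irreducible over ℚ since 95 is squarefree

Minimal polynomial: x² - 95


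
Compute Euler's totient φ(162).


Factor n: 162 = 2 × 3^4
φ(n) = n · ∏(1 - 1/p) over distinct primes p | n
φ(162) = 162 · (1 - 1/2) · (1 - 1/3) = 54

φ(162) = 54


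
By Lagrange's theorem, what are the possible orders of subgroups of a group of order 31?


Lagrange's theorem: |H| divides |G|
|G| = 31
Divisors of 31: 1, 31

Possible subgroup orders: {1, 31}


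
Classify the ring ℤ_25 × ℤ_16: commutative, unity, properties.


Direct product ring; commutative with unity (1,1); but (1,0)·(0,1) = (0,0) gives zero divisors, so not an integral domain
Commutative: Yes
Integral domain: No
Has unity: Yes

ℤ_25 × ℤ_16: Commutative=Yes, Unity=Yes


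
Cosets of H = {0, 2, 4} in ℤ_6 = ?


H = {0, 2, 4}, |H| = 3
Number of cosets = |G|/|H| = 6/3 = 2
0 + H = {0, 2, 4}
1 + H = {1, 3, 5}

Cosets: 0+H={0,2,4}; 1+H={1,3,5}


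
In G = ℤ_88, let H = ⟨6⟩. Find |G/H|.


|⟨6⟩| = n / gcd(6, 88) = 88 / 2 = 44
H is normal (ℤ_88 is abelian).
|G/H| = |G| / |H| = 88 / 44 = 2

|G/H| = 2


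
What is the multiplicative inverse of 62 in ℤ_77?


Use the extended Euclidean algorithm to write 1 = 62·s + 77·t; then s mod 77 is the inverse.
Euclidean algorithm:
  62 = 0·77 + 62
  77 = 1·62 + 15
  62 = 4·15 + 2
  15 = 7·2 + 1
  2 = 2·1 + 0
gcd(62,77) = 1
Back-substitution gives: 62·(-36) + 77·(29) = 1
So 62⁻¹ ≡ -36 ≡ 41 (mod 77)
Check: 62 × 41 = 2542 ≡ 1 (mod 77) ✓

62⁻¹ ≡ 41 (mod 77)


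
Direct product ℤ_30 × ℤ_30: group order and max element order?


|ℤ_30 × ℤ_30| = 30 × 30 = 900
Max element order = lcm(30,30) = 30
Cyclic? No (gcd=30)

|ℤ_30×ℤ_30| = 900, max element order = 30


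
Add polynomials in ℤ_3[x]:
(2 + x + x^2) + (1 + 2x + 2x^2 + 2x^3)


Add coefficients mod 3:
x^0: 2 + 1 = 0 (mod 3)
x^1: 1 + 2 = 0 (mod 3)
x^2: 1 + 2 = 0 (mod 3)
x^3: 0 + 2 = 2 (mod 3)
Result: 2x^3

f + g = 2x^3


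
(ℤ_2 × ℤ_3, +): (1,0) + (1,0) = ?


Operation: componentwise addition mod (2, 3)
(1,0) + (1,0) = ((a₁+b₁) mod 2, (a₂+b₂) mod 3) with a = (1,0), b = (1,0)

(1,0) + (1,0) = (0,0)


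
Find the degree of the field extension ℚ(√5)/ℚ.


√5 has minimal polynomial x² - 5 (irreducible over ℚ since 5 is squarefree)

[ℚ(√5)/ℚ] = 2


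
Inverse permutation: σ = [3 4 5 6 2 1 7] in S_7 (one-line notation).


To find σ⁻¹, swap domain and range:
σ(1) = 3 → σ⁻¹(3) = 1
σ(2) = 4 → σ⁻¹(4) = 2
σ(3) = 5 → σ⁻¹(5) = 3
σ(4) = 6 → σ⁻¹(6) = 4
σ(5) = 2 → σ⁻¹(2) = 5
σ(6) = 1 → σ⁻¹(1) = 6
σ(7) = 7 → σ⁻¹(7) = 7

σ⁻¹ = [6 5 1 2 3 4 7]


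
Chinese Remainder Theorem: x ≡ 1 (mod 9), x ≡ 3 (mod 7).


m₁ = 9, m₂ = 7, gcd = 1, so CRT applies. M = m₁·m₂ = 63
Let M₁ = M/m₁ = 7, M₂ = M/m₂ = 9
Find y₁ ≡ M₁⁻¹ (mod m₁): 7⁻¹ ≡ 4 (mod 9)
Find y₂ ≡ M₂⁻¹ (mod m₂): 9⁻¹ ≡ 4 (mod 7)
x = a₁·M₁·y₁ + a₂·M₂·y₂ = 1·7·4 + 3·9·4 = 136
Reduce mod 63: x ≡ 10
Check: 10 mod 9 = 1 ✓, 10 mod 7 = 3 ✓

x ≡ 10 (mod 63)


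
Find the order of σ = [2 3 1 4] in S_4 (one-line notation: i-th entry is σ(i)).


Cycle decomposition: (1 2 3)
Cycle lengths: 3
Order = lcm(3) = 3

ord(σ) = 3


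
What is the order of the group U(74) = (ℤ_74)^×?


U(n) is the group of units mod n; |U(n)| = φ(n)
|U(74)| = φ(74) = 36

|U(74) = (ℤ_74)^×| = 36


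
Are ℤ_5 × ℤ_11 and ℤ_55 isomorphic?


Comparing ℤ_5 × ℤ_11 and ℤ_55:
gcd(5,11) = 1, so ℤ_5 × ℤ_11 ≅ ℤ_55 (CRT)

Yes, ℤ_5 × ℤ_11 ≅ ℤ_55


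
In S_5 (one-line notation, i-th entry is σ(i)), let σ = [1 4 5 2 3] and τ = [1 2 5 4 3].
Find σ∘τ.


σ∘τ: apply τ first, then σ
1 →τ 1 →σ 1
2 →τ 2 →σ 4
3 →τ 5 →σ 3
4 →τ 4 →σ 2
5 →τ 3 →σ 5

σ∘τ = [1 4 3 2 5]


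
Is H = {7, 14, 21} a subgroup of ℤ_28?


Subgroup test for H = {7, 14, 21} in (ℤ_28, +):
(1) 0 ∈ H? No
(2) Closure: for all a,b ∈ H, (a+b) mod 28 ∈ H? No  [counterexample: 7 + 21 = 0 ∉ H]
(3) Inverses: for all a ∈ H, -a mod 28 ∈ H? Yes

No, H is not a subgroup of ℤ_28


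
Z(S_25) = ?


Z(G) = {g ∈ G | gx = xg for all x ∈ G}
S_n is non-abelian for n ≥ 3; Z(S_25) is trivial

Z(S_25) = {e}


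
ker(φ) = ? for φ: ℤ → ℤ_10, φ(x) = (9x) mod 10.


Kernel = preimage of identity
ker(φ) = {x ∈ ℤ : 9x ≡ 0 (mod 10)}. gcd(9,10) = 1, so 9x ≡ 0 (mod 10) ⟺ x ≡ 0 (mod 10/1 = 10). Hence ker(φ) = 10ℤ

ker(φ) = 10ℤ


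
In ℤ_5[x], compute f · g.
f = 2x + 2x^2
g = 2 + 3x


Expand and collect like terms; reduce coefficients mod 5:
x^0: 0·2 = 0 ≡ 0 (mod 5)
x^1: 0·3 + 2·2 = 4 ≡ 4 (mod 5)
x^2: 2·3 + 2·2 = 10 ≡ 0 (mod 5)
x^3: 2·3 = 6 ≡ 1 (mod 5)
Result: 4x + x^3

f · g = 4x + x^3


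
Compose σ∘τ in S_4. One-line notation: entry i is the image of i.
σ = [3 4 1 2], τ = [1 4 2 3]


σ∘τ: apply τ first, then σ
1 →τ 1 →σ 3
2 →τ 4 →σ 2
3 →τ 2 →σ 4
4 →τ 3 →σ 1

σ∘τ = [3 2 4 1]


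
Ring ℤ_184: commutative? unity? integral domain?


ℤ_184 is a commutative ring with unity 1; 184 = 2×92 is composite, so 2·92 ≡ 0 gives zero divisors (not an integral domain)
Commutative: Yes
Integral domain: No
Has unity: Yes

ℤ_184: Commutative=Yes, Unity=Yes


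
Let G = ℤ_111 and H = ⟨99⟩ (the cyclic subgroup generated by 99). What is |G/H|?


|⟨99⟩| = n / gcd(99, 111) = 111 / 3 = 37
H is normal (ℤ_111 is abelian).
|G/H| = |G| / |H| = 111 / 37 = 3

|G/H| = 3


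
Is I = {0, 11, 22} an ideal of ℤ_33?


Check ideal conditions for I = {0, 11, 22} in ℤ_33:
(1) I is an additive subgroup? Yes
(2) For r ∈ ℤ_33 and a ∈ I: r·a ∈ I? Yes

Yes, I is an ideal of ℤ_33


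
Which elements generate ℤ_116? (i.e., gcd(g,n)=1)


g generates ℤ_n iff gcd(g,n) = 1
Prime factors of 116: 2, 29
Generators are g ∈ {1,...,115} not divisible by any of these primes.
Generators: {1, 3, 5, 7, 9, 11, 13, 15, 17, 19, 21, 23, 25, 27, 31, 33, 35, 37, 39, 41, 43, 45, 47, 49, 51, 53, 55, 57, 59, 61, 63, 65, 67, 69, 71, 73, 75, 77, 79, 81, 83, 85, 89, 91, 93, 95, 97, 99, 101, 103, 105, 107, 109, 111, 113, 115}
Number of generators = φ(116) = 56

Generators of ℤ_116 = {1, 3, 5, 7, 9, 11, 13, 15, 17, 19, 21, 23, 25, 27, 31, 33, 35, 37, 39, 41, 43, 45, 47, 49, 51, 53, 55, 57, 59, 61, 63, 65, 67, 69, 71, 73, 75, 77, 79, 81, 83, 85, 89, 91, 93, 95, 97, 99, 101, 103, 105, 107, 109, 111, 113, 115}


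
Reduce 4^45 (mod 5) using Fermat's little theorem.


Fermat's little theorem: if p is prime and gcd(a,p)=1, then a^(p-1) ≡ 1 (mod p)
p = 5 is prime, gcd(4,5) = 1
Reduce exponent: 45 mod 4 = 1
So 4^45 ≡ 4^1 (mod 5)
4^1 mod 5 = 4

4^45 ≡ 4 (mod 5)


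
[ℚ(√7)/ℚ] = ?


√7 has minimal polynomial x² - 7 (irreducible over ℚ since 7 is squarefree)

[ℚ(√7)/ℚ] = 2


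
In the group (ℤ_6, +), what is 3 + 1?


Operation: addition mod 6
3 + 1 = (a + b) mod 6 with a = 3, b = 1

3 + 1 = 4


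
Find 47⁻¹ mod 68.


Use the extended Euclidean algorithm to write 1 = 47·s + 68·t; then s mod 68 is the inverse.
Euclidean algorithm:
  47 = 0·68 + 47
  68 = 1·47 + 21
  47 = 2·21 + 5
  21 = 4·5 + 1
  5 = 5·1 + 0
gcd(47,68) = 1
Back-substitution gives: 47·(-13) + 68·(9) = 1
So 47⁻¹ ≡ -13 ≡ 55 (mod 68)
Check: 47 × 55 = 2585 ≡ 1 (mod 68) ✓

47⁻¹ ≡ 55 (mod 68)


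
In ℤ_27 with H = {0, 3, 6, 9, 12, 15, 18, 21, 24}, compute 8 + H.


8 + H = {8 + h (mod 27) : h ∈ H}
8+0=8, 8+3=11, 8+6=14, 8+9=17, 8+12=20, 8+15=23, 8+18=26, 8+21=2, 8+24=5
8 + H = {2, 5, 8, 11, 14, 17, 20, 23, 26} = 2 + H

8 + H = {2, 5, 8, 11, 14, 17, 20, 23, 26}


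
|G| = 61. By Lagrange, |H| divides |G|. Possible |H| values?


Lagrange's theorem: |H| divides |G|
|G| = 61
Divisors of 61: 1, 61

Possible subgroup orders: {1, 61}


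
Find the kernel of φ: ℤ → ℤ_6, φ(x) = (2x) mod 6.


Kernel = preimage of identity
ker(φ) = {x ∈ ℤ : 2x ≡ 0 (mod 6)}. gcd(2,6) = 2, so 2x ≡ 0 (mod 6) ⟺ x ≡ 0 (mod 6/2 = 3). Hence ker(φ) = 3ℤ

ker(φ) = 3ℤ


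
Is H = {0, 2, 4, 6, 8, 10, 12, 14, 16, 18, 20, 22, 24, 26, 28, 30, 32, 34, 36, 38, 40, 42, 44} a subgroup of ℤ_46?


Subgroup test for H = {0, 2, 4, 6, 8, 10, 12, 14, 16, 18, 20, 22, 24, 26, 28, 30, 32, 34, 36, 38, 40, 42, 44} in (ℤ_46, +):
(1) 0 ∈ H? Yes
(2) Closure: for all a,b ∈ H, (a+b) mod 46 ∈ H? Yes
(3) Inverses: for all a ∈ H, -a mod 46 ∈ H? Yes

Yes, H is a subgroup of ℤ_46


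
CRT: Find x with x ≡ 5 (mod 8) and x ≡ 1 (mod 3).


m₁ = 8, m₂ = 3, gcd = 1, so CRT applies. M = m₁·m₂ = 24
Let M₁ = M/m₁ = 3, M₂ = M/m₂ = 8
Find y₁ ≡ M₁⁻¹ (mod m₁): 3⁻¹ ≡ 3 (mod 8)
Find y₂ ≡ M₂⁻¹ (mod m₂): 8⁻¹ ≡ 2 (mod 3)
x = a₁·M₁·y₁ + a₂·M₂·y₂ = 5·3·3 + 1·8·2 = 61
Reduce mod 24: x ≡ 13
Check: 13 mod 8 = 5 ✓, 13 mod 3 = 1 ✓

x ≡ 13 (mod 24)


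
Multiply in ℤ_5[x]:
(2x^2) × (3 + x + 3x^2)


Expand and collect like terms; reduce coefficients mod 5:
x^0: 0·3 = 0 ≡ 0 (mod 5)
x^1: 0·1 + 0·3 = 0 ≡ 0 (mod 5)
x^2: 0·3 + 0·1 + 2·3 = 6 ≡ 1 (mod 5)
x^3: 0·3 + 2·1 = 2 ≡ 2 (mod 5)
x^4: 2·3 = 6 ≡ 1 (mod 5)
Result: x^2 + 2x^3 + x^4

f · g = x^2 + 2x^3 + x^4


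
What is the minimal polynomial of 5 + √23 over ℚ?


Let α = 5 + √23. Then α - 5 = √23, so (α - 5)² = 23, giving α² - 10α + 2 = 0. Degree 2 and α ∉ ℚ, so this is the minimal polynomial.

Minimal polynomial: x² - 10x + 2


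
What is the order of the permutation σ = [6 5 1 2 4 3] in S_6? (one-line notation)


Cycle decomposition: (1 6 3) (2 5 4)
Cycle lengths: 3, 3
Order = lcm(3, 3) = 3

ord(σ) = 3


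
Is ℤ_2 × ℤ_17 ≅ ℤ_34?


Comparing ℤ_2 × ℤ_17 and ℤ_34:
gcd(2,17) = 1, so ℤ_2 × ℤ_17 ≅ ℤ_34 (CRT)

Yes, ℤ_2 × ℤ_17 ≅ ℤ_34


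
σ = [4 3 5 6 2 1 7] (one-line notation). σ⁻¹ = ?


To find σ⁻¹, swap domain and range:
σ(1) = 4 → σ⁻¹(4) = 1
σ(2) = 3 → σ⁻¹(3) = 2
σ(3) = 5 → σ⁻¹(5) = 3
σ(4) = 6 → σ⁻¹(6) = 4
σ(5) = 2 → σ⁻¹(2) = 5
σ(6) = 1 → σ⁻¹(1) = 6
σ(7) = 7 → σ⁻¹(7) = 7

σ⁻¹ = [6 5 2 1 3 4 7]


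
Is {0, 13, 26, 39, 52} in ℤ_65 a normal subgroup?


H = {0, 13, 26, 39, 52} in ℤ_65
ℤ_65 is abelian; every subgroup of an abelian group is normal

Yes, normal subgroup


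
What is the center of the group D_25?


Z(G) = {g ∈ G | gx = xg for all x ∈ G}
For odd n, Z(D_n) = {e}: no nontrivial rotation commutes with all reflections

Z(D_25) = {e}


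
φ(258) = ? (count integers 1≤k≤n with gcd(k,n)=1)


Factor n: 258 = 2 × 3 × 43
φ(n) = n · ∏(1 - 1/p) over distinct primes p | n
φ(258) = 258 · (1 - 1/2) · (1 - 1/3) · (1 - 1/43) = 84

φ(258) = 84
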